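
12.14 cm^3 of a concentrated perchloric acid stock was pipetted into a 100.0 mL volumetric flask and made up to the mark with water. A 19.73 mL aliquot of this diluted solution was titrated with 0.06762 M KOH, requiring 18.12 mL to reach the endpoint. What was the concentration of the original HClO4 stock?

n(KOH) = 0.06762 x 0.01812 = 0.001225 mol.
n(HClO4) in the aliquot = 0.001225 mol.
[diluted HClO4] = 0.001225 / 0.01973 = 0.06210 M.
Dilution factor = 100.0/12.14 = 8.237, so [stock] = 0.06210 x 8.237 = 0.512 M.

0.512 M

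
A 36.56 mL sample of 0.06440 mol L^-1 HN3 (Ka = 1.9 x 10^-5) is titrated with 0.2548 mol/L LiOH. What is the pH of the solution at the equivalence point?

8.72

n(HN3) = 0.06440 x 0.03656 = 0.002354 mol; V(LiOH) at equivalence = 0.002354/0.2548 = 0.009240 L.
At equivalence all the acid is converted to N3-; total volume = 0.03656 + 0.009240 = 0.04580 L, so [N3-] = 0.002354/0.04580 = 0.05141 M.
Kb = Kw/Ka = 1.0e-14 / 1.9 x 10^-5 = 5.26e-10.
[OH^-] = sqrt(Kb x [N3-]) = sqrt(5.26e-10 x 0.05141) = 5.20e-6 M.
pOH = 5.28, so pH = 14.00 - 5.28 = 8.72.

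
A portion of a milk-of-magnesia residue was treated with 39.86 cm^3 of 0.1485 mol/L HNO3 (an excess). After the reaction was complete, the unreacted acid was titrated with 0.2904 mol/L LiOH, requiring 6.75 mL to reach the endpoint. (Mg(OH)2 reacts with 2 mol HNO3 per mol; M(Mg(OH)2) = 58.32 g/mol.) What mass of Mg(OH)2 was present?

0.115 g

Total n(HNO3) added = 0.1485 x 0.03986 = 0.005919 mol.
n(LiOH) used = 0.2904 x 0.006750 = 0.001960 mol, which equals the excess n(HNO3).
So n(HNO3) consumed by the sample = 0.005919 - 0.001960 = 0.003959 mol.
n(Mg(OH)2) = 0.003959 / 2 = 0.001980 mol.
mass = 0.001980 mol x 58.32 g/mol = 0.115 g.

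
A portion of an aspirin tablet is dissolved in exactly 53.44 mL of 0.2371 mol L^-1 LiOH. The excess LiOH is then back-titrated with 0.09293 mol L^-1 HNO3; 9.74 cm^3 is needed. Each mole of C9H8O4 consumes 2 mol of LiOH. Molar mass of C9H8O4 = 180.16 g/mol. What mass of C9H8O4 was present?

Total n(LiOH) added = 0.2371 x 0.05344 = 0.01267 mol.
n(HNO3) used = 0.09293 x 0.009740 = 0.0009051 mol, which equals the excess n(LiOH).
So n(LiOH) consumed by the sample = 0.01267 - 0.0009051 = 0.01177 mol.
n(C9H8O4) = 0.01177 / 2 = 0.005883 mol.
mass = 0.005883 mol x 180.16 g/mol = 1.06 g.

1.06 g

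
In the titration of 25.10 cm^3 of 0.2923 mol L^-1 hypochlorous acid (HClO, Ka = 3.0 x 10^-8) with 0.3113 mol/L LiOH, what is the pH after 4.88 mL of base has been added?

6.94

Initial n(HClO) = 0.2923 x 0.02510 = 0.007337 mol.
n(LiOH) added = 0.3113 x 0.004880 = 0.001519 mol, converting that many moles of HClO to ClO-.
Remaining n(HClO) = 0.005818 mol; n(ClO-) = 0.001519 mol.
By Henderson-Hasselbalch, pH = pKa + log([A^-]/[HA]) = 7.52 + log(0.001519/0.005818) = 7.52 + (-0.58) = 6.94.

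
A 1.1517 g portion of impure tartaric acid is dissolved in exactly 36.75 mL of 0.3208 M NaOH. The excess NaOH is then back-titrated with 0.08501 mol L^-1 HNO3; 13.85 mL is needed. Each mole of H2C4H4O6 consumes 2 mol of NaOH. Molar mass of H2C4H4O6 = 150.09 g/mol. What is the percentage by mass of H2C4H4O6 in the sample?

69.1%

Total n(NaOH) added = 0.3208 x 0.03675 = 0.01179 mol.
n(HNO3) used = 0.08501 x 0.01385 = 0.001177 mol, which equals the excess n(NaOH).
So n(NaOH) consumed by the sample = 0.01179 - 0.001177 = 0.01061 mol.
n(H2C4H4O6) = 0.01061 / 2 = 0.005306 mol.
mass H2C4H4O6 = 0.005306 x 150.09 = 0.7964 g, so %H2C4H4O6 = 0.7964/1.1517 x 100 = 69.1%.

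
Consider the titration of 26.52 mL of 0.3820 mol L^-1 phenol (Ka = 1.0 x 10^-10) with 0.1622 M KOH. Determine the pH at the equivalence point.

n(C6H5OH) = 0.3820 x 0.02652 = 0.01013 mol; V(KOH) at equivalence = 0.01013/0.1622 = 0.06246 L.
At equivalence all the acid is converted to C6H5O-; total volume = 0.02652 + 0.06246 = 0.08898 L, so [C6H5O-] = 0.01013/0.08898 = 0.1139 M.
Kb = Kw/Ka = 1.0e-14 / 1.0 x 10^-10 = 0.000100.
[OH^-] = sqrt(Kb x [C6H5O-]) = sqrt(0.000100 x 0.1139) = 0.00337 M.
pOH = 2.47, so pH = 14.00 - 2.47 = 11.53.

11.53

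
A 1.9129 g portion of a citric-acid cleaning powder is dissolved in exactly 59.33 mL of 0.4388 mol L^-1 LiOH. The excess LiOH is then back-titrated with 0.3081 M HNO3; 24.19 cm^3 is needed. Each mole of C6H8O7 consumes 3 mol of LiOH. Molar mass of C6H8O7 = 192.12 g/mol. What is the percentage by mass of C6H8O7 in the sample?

62.2%

Total n(LiOH) added = 0.4388 x 0.05933 = 0.02603 mol.
n(HNO3) used = 0.3081 x 0.02419 = 0.007453 mol, which equals the excess n(LiOH).
So n(LiOH) consumed by the sample = 0.02603 - 0.007453 = 0.01858 mol.
n(C6H8O7) = 0.01858 / 3 = 0.006194 mol.
mass C6H8O7 = 0.006194 x 192.12 = 1.190 g, so %C6H8O7 = 1.190/1.9129 x 100 = 62.2%.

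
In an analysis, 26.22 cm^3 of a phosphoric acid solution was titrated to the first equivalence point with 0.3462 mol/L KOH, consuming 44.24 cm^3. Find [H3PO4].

0.584 M

n(KOH) = 0.3462 x 0.04424 = 0.01532 mol.
At the first equivalence point, 1 mol OH^- react per mol H3PO4, so n(H3PO4) = 0.01532 / 1 = 0.01532 mol.
[H3PO4] = 0.01532 / 0.02622 L = 0.584 M.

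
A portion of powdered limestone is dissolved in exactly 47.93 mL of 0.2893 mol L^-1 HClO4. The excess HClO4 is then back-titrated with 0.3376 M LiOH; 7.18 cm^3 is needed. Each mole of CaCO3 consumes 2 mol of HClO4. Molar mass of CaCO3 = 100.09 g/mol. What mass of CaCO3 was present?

0.573 g

Total n(HClO4) added = 0.2893 x 0.04793 = 0.01387 mol.
n(LiOH) used = 0.3376 x 0.007180 = 0.002424 mol, which equals the excess n(HClO4).
So n(HClO4) consumed by the sample = 0.01387 - 0.002424 = 0.01144 mol.
n(CaCO3) = 0.01144 / 2 = 0.005721 mol.
mass = 0.005721 mol x 100.09 g/mol = 0.573 g.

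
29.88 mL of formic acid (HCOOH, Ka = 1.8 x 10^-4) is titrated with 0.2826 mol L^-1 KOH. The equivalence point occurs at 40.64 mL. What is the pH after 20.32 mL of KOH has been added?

3.74

20.32 mL is exactly half the equivalence volume (40.64/2), i.e. the half-equivalence point.
There, n(HA) = n(A^-), so pH = pKa = -log(1.8 x 10^-4) = 3.74.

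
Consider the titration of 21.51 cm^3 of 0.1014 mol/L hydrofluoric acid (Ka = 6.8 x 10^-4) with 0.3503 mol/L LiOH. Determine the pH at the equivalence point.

n(HF) = 0.1014 x 0.02151 = 0.002181 mol; V(LiOH) at equivalence = 0.002181/0.3503 = 0.006226 L.
At equivalence all the acid is converted to F-; total volume = 0.02151 + 0.006226 = 0.02774 L, so [F-] = 0.002181/0.02774 = 0.07864 M.
Kb = Kw/Ka = 1.0e-14 / 6.8 x 10^-4 = 1.47e-11.
[OH^-] = sqrt(Kb x [F-]) = sqrt(1.47e-11 x 0.07864) = 1.08e-6 M.
pOH = 5.97, so pH = 14.00 - 5.97 = 8.03.

8.03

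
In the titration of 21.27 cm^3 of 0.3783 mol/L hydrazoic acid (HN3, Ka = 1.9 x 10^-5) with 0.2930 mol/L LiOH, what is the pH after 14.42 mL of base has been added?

4.76

Initial n(HN3) = 0.3783 x 0.02127 = 0.008046 mol.
n(LiOH) added = 0.2930 x 0.01442 = 0.004225 mol, converting that many moles of HN3 to N3-.
Remaining n(HN3) = 0.003821 mol; n(N3-) = 0.004225 mol.
By Henderson-Hasselbalch, pH = pKa + log([A^-]/[HA]) = 4.72 + log(0.004225/0.003821) = 4.72 + (+0.04) = 4.76.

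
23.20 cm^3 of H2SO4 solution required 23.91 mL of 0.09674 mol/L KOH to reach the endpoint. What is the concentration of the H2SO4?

0.0499 M

n(KOH) delivered = 0.09674 x 0.02391 = 0.002313 mol.
The reaction is 1 H2SO4 + 2 KOH, so n(H2SO4) = 0.002313 x 1/2 = 0.001157 mol.
[H2SO4] = 0.001157 mol / 0.02320 L = 0.0499 M.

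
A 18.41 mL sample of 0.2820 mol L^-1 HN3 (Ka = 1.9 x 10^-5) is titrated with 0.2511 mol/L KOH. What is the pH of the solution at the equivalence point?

8.92

n(HN3) = 0.2820 x 0.01841 = 0.005192 mol; V(KOH) at equivalence = 0.005192/0.2511 = 0.02068 L.
At equivalence all the acid is converted to N3-; total volume = 0.01841 + 0.02068 = 0.03909 L, so [N3-] = 0.005192/0.03909 = 0.1328 M.
Kb = Kw/Ka = 1.0e-14 / 1.9 x 10^-5 = 5.26e-10.
[OH^-] = sqrt(Kb x [N3-]) = sqrt(5.26e-10 x 0.1328) = 8.36e-6 M.
pOH = 5.08, so pH = 14.00 - 5.08 = 8.92.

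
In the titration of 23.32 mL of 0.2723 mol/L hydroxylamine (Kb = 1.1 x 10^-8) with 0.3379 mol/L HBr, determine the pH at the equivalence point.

3.43

n(NH2OH) = 0.2723 x 0.02332 = 0.006350 mol; V(HBr) at equivalence = 0.006350/0.3379 = 0.01879 L.
At equivalence the base is fully converted to NH3OH+; total volume = 0.04211 L, so [NH3OH+] = 0.006350/0.04211 = 0.1508 M.
Ka(NH3OH+) = Kw/Kb = 1.0e-14 / 1.1 x 10^-8 = 9.09e-7.
[H^+] = sqrt(Ka x [NH3OH+]) = sqrt(9.09e-7 x 0.1508) = 0.000370 M.
pH = -log(0.000370) = 3.43.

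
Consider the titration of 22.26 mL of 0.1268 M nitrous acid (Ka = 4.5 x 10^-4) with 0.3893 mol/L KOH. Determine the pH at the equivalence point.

n(HNO2) = 0.1268 x 0.02226 = 0.002823 mol; V(KOH) at equivalence = 0.002823/0.3893 = 0.007250 L.
At equivalence all the acid is converted to NO2-; total volume = 0.02226 + 0.007250 = 0.02951 L, so [NO2-] = 0.002823/0.02951 = 0.09565 M.
Kb = Kw/Ka = 1.0e-14 / 4.5 x 10^-4 = 2.22e-11.
[OH^-] = sqrt(Kb x [NO2-]) = sqrt(2.22e-11 x 0.09565) = 1.46e-6 M.
pOH = 5.84, so pH = 14.00 - 5.84 = 8.16.

8.16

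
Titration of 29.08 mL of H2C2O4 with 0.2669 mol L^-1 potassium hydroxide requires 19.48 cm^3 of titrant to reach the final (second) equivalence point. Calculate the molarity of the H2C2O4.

n(KOH) = 0.2669 x 0.01948 = 0.005199 mol.
At the final (second) equivalence point, 2 mol OH^- react per mol H2C2O4, so n(H2C2O4) = 0.005199 / 2 = 0.002600 mol.
[H2C2O4] = 0.002600 / 0.02908 L = 0.0894 M.

0.0894 M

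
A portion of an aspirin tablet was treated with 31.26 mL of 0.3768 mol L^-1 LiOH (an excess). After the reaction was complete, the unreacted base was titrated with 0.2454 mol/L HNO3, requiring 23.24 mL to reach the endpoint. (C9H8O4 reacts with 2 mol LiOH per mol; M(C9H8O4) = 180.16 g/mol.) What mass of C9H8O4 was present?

0.547 g

Total n(LiOH) added = 0.3768 x 0.03126 = 0.01178 mol.
n(HNO3) used = 0.2454 x 0.02324 = 0.005703 mol, which equals the excess n(LiOH).
So n(LiOH) consumed by the sample = 0.01178 - 0.005703 = 0.006076 mol.
n(C9H8O4) = 0.006076 / 2 = 0.003038 mol.
mass = 0.003038 mol x 180.16 g/mol = 0.547 g.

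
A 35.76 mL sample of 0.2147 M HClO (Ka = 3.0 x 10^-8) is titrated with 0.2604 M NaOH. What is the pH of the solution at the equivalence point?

10.30

n(HClO) = 0.2147 x 0.03576 = 0.007678 mol; V(NaOH) at equivalence = 0.007678/0.2604 = 0.02948 L.
At equivalence all the acid is converted to ClO-; total volume = 0.03576 + 0.02948 = 0.06524 L, so [ClO-] = 0.007678/0.06524 = 0.1177 M.
Kb = Kw/Ka = 1.0e-14 / 3.0 x 10^-8 = 3.33e-7.
[OH^-] = sqrt(Kb x [ClO-]) = sqrt(3.33e-7 x 0.1177) = 0.000198 M.
pOH = 3.70, so pH = 14.00 - 3.70 = 10.30.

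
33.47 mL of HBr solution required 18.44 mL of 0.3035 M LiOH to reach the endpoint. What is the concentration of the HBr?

0.167 M

n(LiOH) delivered = 0.3035 x 0.01844 = 0.005597 mol.
For a 1:1 reaction, n(HBr) = 0.005597 mol.
[HBr] = 0.005597 mol / 0.03347 L = 0.167 M.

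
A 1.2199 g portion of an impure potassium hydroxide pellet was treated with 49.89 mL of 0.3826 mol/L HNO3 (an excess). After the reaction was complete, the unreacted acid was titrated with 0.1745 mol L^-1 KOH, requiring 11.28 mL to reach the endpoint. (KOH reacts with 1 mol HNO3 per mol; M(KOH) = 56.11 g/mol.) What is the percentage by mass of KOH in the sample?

Total n(HNO3) added = 0.3826 x 0.04989 = 0.01909 mol.
n(KOH) used = 0.1745 x 0.01128 = 0.001968 mol, which equals the excess n(HNO3).
So n(HNO3) consumed by the sample = 0.01909 - 0.001968 = 0.01712 mol.
n(KOH) = 0.01712 / 1 = 0.01712 mol.
mass KOH = 0.01712 x 56.11 = 0.9606 g, so %KOH = 0.9606/1.2199 x 100 = 78.7%.

78.7%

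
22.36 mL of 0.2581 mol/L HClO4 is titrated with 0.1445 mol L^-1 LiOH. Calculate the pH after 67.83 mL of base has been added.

n(acid) = 0.2581 x 0.02236 = 0.005771 mol; n(LiOH) added = 0.1445 x 0.06783 = 0.009801 mol.
Base is in excess by 0.009801 - 0.005771 = 0.004030 mol in a total volume of 0.09019 L.
[OH^-] = 0.004030/0.09019 = 0.04469 M, so pOH = 1.35 and pH = 14.00 - 1.35 = 12.65.

12.65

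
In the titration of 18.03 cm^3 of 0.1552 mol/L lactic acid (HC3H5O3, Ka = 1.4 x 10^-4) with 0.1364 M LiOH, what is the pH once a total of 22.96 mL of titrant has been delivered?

n(acid) = 0.1552 x 0.01803 = 0.002798 mol; n(LiOH) added = 0.1364 x 0.02296 = 0.003132 mol.
Base is in excess by 0.003132 - 0.002798 = 0.0003335 mol in a total volume of 0.04099 L.
[OH^-] = 0.0003335/0.04099 = 0.008136 M, so pOH = 2.09 and pH = 14.00 - 2.09 = 11.91.

11.91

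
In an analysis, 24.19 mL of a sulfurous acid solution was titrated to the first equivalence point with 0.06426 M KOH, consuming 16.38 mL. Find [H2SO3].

n(KOH) = 0.06426 x 0.01638 = 0.001053 mol.
At the first equivalence point, 1 mol OH^- react per mol H2SO3, so n(H2SO3) = 0.001053 / 1 = 0.001053 mol.
[H2SO3] = 0.001053 / 0.02419 L = 0.0435 M.

0.0435 M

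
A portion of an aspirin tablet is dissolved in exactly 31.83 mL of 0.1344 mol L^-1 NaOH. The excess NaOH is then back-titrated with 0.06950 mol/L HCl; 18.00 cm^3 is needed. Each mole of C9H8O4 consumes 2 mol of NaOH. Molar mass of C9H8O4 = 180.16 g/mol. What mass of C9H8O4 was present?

0.273 g

Total n(NaOH) added = 0.1344 x 0.03183 = 0.004278 mol.
n(HCl) used = 0.06950 x 0.01800 = 0.001251 mol, which equals the excess n(NaOH).
So n(NaOH) consumed by the sample = 0.004278 - 0.001251 = 0.003027 mol.
n(C9H8O4) = 0.003027 / 2 = 0.001513 mol.
mass = 0.001513 mol x 180.16 g/mol = 0.273 g.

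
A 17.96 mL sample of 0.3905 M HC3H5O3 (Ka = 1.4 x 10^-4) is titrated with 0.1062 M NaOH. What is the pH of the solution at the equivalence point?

8.39

n(HC3H5O3) = 0.3905 x 0.01796 = 0.007013 mol; V(NaOH) at equivalence = 0.007013/0.1062 = 0.06604 L.
At equivalence all the acid is converted to C3H5O3-; total volume = 0.01796 + 0.06604 = 0.08400 L, so [C3H5O3-] = 0.007013/0.08400 = 0.08349 M.
Kb = Kw/Ka = 1.0e-14 / 1.4 x 10^-4 = 7.14e-11.
[OH^-] = sqrt(Kb x [C3H5O3-]) = sqrt(7.14e-11 x 0.08349) = 2.44e-6 M.
pOH = 5.61, so pH = 14.00 - 5.61 = 8.39.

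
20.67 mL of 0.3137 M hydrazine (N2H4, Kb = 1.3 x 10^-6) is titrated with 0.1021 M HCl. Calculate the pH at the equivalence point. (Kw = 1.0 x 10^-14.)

n(N2H4) = 0.3137 x 0.02067 = 0.006484 mol; V(HCl) at equivalence = 0.006484/0.1021 = 0.06351 L.
At equivalence the base is fully converted to N2H5+; total volume = 0.08418 L, so [N2H5+] = 0.006484/0.08418 = 0.07703 M.
Ka(N2H5+) = Kw/Kb = 1.0e-14 / 1.3 x 10^-6 = 7.69e-9.
[H^+] = sqrt(Ka x [N2H5+]) = sqrt(7.69e-9 x 0.07703) = 2.43e-5 M.
pH = -log(2.43e-5) = 4.61.

4.61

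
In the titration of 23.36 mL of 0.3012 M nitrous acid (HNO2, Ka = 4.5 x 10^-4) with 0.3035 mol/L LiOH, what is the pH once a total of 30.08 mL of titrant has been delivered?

12.59

n(acid) = 0.3012 x 0.02336 = 0.007036 mol; n(LiOH) added = 0.3035 x 0.03008 = 0.009129 mol.
Base is in excess by 0.009129 - 0.007036 = 0.002093 mol in a total volume of 0.05344 L.
[OH^-] = 0.002093/0.05344 = 0.03917 M, so pOH = 1.41 and pH = 14.00 - 1.41 = 12.59.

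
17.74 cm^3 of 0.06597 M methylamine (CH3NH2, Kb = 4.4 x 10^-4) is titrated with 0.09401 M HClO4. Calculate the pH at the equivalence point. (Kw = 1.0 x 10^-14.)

n(CH3NH2) = 0.06597 x 0.01774 = 0.001170 mol; V(HClO4) at equivalence = 0.001170/0.09401 = 0.01245 L.
At equivalence the base is fully converted to CH3NH3+; total volume = 0.03019 L, so [CH3NH3+] = 0.001170/0.03019 = 0.03877 M.
Ka(CH3NH3+) = Kw/Kb = 1.0e-14 / 4.4 x 10^-4 = 2.27e-11.
[H^+] = sqrt(Ka x [CH3NH3+]) = sqrt(2.27e-11 x 0.03877) = 9.39e-7 M.
pH = -log(9.39e-7) = 6.03.

6.03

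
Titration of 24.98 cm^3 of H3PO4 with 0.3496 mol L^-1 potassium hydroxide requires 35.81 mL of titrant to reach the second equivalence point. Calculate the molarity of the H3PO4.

n(KOH) = 0.3496 x 0.03581 = 0.01252 mol.
At the second equivalence point, 2 mol OH^- react per mol H3PO4, so n(H3PO4) = 0.01252 / 2 = 0.006260 mol.
[H3PO4] = 0.006260 / 0.02498 L = 0.251 M.

0.251 M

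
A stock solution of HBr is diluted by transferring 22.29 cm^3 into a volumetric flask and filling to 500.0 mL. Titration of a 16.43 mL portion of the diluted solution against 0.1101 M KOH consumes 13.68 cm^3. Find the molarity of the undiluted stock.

2.06 M

n(KOH) = 0.1101 x 0.01368 = 0.001506 mol.
n(HBr) in the aliquot = 0.001506 mol.
[diluted HBr] = 0.001506 / 0.01643 = 0.09167 M.
Dilution factor = 500.0/22.29 = 22.43, so [stock] = 0.09167 x 22.43 = 2.06 M.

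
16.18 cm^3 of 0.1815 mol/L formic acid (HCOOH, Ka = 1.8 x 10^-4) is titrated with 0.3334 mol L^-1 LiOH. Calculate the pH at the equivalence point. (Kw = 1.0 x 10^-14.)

n(HCOOH) = 0.1815 x 0.01618 = 0.002937 mol; V(LiOH) at equivalence = 0.002937/0.3334 = 0.008808 L.
At equivalence all the acid is converted to HCOO-; total volume = 0.01618 + 0.008808 = 0.02499 L, so [HCOO-] = 0.002937/0.02499 = 0.1175 M.
Kb = Kw/Ka = 1.0e-14 / 1.8 x 10^-4 = 5.56e-11.
[OH^-] = sqrt(Kb x [HCOO-]) = sqrt(5.56e-11 x 0.1175) = 2.56e-6 M.
pOH = 5.59, so pH = 14.00 - 5.59 = 8.41.

8.41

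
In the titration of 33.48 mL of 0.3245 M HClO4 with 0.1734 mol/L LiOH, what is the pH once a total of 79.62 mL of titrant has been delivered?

n(acid) = 0.3245 x 0.03348 = 0.01086 mol; n(LiOH) added = 0.1734 x 0.07962 = 0.01381 mol.
Base is in excess by 0.01381 - 0.01086 = 0.002942 mol in a total volume of 0.1131 L.
[OH^-] = 0.002942/0.1131 = 0.02601 M, so pOH = 1.58 and pH = 14.00 - 1.58 = 12.42.

12.42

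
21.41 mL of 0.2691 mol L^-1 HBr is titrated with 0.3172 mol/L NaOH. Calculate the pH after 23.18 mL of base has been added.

n(acid) = 0.2691 x 0.02141 = 0.005761 mol; n(NaOH) added = 0.3172 x 0.02318 = 0.007353 mol.
Base is in excess by 0.007353 - 0.005761 = 0.001591 mol in a total volume of 0.04459 L.
[OH^-] = 0.001591/0.04459 = 0.03569 M, so pOH = 1.45 and pH = 14.00 - 1.45 = 12.55.

12.55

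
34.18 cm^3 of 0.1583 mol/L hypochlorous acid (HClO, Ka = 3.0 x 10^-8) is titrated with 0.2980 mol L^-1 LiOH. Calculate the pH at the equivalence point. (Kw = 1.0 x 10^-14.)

n(HClO) = 0.1583 x 0.03418 = 0.005411 mol; V(LiOH) at equivalence = 0.005411/0.2980 = 0.01816 L.
At equivalence all the acid is converted to ClO-; total volume = 0.03418 + 0.01816 = 0.05234 L, so [ClO-] = 0.005411/0.05234 = 0.1034 M.
Kb = Kw/Ka = 1.0e-14 / 3.0 x 10^-8 = 3.33e-7.
[OH^-] = sqrt(Kb x [ClO-]) = sqrt(3.33e-7 x 0.1034) = 0.000186 M.
pOH = 3.73, so pH = 14.00 - 3.73 = 10.27.

10.27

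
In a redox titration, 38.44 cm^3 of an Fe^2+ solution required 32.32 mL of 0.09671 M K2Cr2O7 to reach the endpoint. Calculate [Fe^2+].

0.488 M

n(K2Cr2O7) = 0.09671 x 0.03232 = 0.003126 mol.
From the balanced equation, 1 mol K2Cr2O7 reacts with 6 mol Fe^2+, so n(Fe^2+) = 0.003126 x 6/1 = 0.01875 mol.
[Fe^2+] = 0.01875 / 0.03844 L = 0.488 M.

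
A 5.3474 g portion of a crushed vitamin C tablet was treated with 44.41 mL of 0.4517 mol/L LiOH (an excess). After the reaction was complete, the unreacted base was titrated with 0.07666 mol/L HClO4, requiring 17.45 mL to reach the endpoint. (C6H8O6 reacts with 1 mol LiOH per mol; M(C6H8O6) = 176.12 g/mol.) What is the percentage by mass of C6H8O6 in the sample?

61.7%

Total n(LiOH) added = 0.4517 x 0.04441 = 0.02006 mol.
n(HClO4) used = 0.07666 x 0.01745 = 0.001338 mol, which equals the excess n(LiOH).
So n(LiOH) consumed by the sample = 0.02006 - 0.001338 = 0.01872 mol.
n(C6H8O6) = 0.01872 / 1 = 0.01872 mol.
mass C6H8O6 = 0.01872 x 176.12 = 3.297 g, so %C6H8O6 = 3.297/5.3474 x 100 = 61.7%.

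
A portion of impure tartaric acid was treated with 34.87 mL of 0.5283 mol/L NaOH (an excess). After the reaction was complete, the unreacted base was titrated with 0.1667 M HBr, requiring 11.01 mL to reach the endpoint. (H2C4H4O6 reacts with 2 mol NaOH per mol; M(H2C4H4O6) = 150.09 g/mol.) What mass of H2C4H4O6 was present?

1.24 g

Total n(NaOH) added = 0.5283 x 0.03487 = 0.01842 mol.
n(HBr) used = 0.1667 x 0.01101 = 0.001835 mol, which equals the excess n(NaOH).
So n(NaOH) consumed by the sample = 0.01842 - 0.001835 = 0.01659 mol.
n(H2C4H4O6) = 0.01659 / 2 = 0.008293 mol.
mass = 0.008293 mol x 150.09 g/mol = 1.24 g.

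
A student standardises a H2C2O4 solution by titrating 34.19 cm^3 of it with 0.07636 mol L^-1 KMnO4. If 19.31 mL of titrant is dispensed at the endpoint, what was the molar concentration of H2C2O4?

n(KMnO4) = 0.07636 x 0.01931 = 0.001475 mol.
From the balanced equation, 2 mol KMnO4 reacts with 5 mol H2C2O4, so n(H2C2O4) = 0.001475 x 5/2 = 0.003686 mol.
[H2C2O4] = 0.003686 / 0.03419 L = 0.108 M.

0.108 M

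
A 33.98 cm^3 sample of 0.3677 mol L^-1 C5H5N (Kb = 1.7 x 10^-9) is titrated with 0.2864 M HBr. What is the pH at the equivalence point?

3.01

n(C5H5N) = 0.3677 x 0.03398 = 0.01249 mol; V(HBr) at equivalence = 0.01249/0.2864 = 0.04363 L.
At equivalence the base is fully converted to C5H5NH+; total volume = 0.07761 L, so [C5H5NH+] = 0.01249/0.07761 = 0.1610 M.
Ka(C5H5NH+) = Kw/Kb = 1.0e-14 / 1.7 x 10^-9 = 5.88e-6.
[H^+] = sqrt(Ka x [C5H5NH+]) = sqrt(5.88e-6 x 0.1610) = 0.000973 M.
pH = -log(0.000973) = 3.01.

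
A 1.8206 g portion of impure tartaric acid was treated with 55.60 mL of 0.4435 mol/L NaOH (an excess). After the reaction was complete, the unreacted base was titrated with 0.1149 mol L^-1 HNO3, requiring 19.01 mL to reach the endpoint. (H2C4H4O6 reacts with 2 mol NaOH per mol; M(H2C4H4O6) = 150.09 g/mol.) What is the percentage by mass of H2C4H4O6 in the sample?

92.6%

Total n(NaOH) added = 0.4435 x 0.05560 = 0.02466 mol.
n(HNO3) used = 0.1149 x 0.01901 = 0.002184 mol, which equals the excess n(NaOH).
So n(NaOH) consumed by the sample = 0.02466 - 0.002184 = 0.02247 mol.
n(H2C4H4O6) = 0.02247 / 2 = 0.01124 mol.
mass H2C4H4O6 = 0.01124 x 150.09 = 1.687 g, so %H2C4H4O6 = 1.687/1.8206 x 100 = 92.6%.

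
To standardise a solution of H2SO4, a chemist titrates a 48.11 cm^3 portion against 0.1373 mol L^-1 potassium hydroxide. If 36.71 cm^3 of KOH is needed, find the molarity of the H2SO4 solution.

n(KOH) delivered = 0.1373 x 0.03671 = 0.005040 mol.
The reaction is 1 H2SO4 + 2 KOH, so n(H2SO4) = 0.005040 x 1/2 = 0.002520 mol.
[H2SO4] = 0.002520 mol / 0.04811 L = 0.0524 M.

0.0524 M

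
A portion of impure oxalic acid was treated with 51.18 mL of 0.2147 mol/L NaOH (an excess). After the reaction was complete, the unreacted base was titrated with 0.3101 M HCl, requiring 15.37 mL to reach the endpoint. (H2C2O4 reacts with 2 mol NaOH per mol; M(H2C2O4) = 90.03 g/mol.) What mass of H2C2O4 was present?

Total n(NaOH) added = 0.2147 x 0.05118 = 0.01099 mol.
n(HCl) used = 0.3101 x 0.01537 = 0.004766 mol, which equals the excess n(NaOH).
So n(NaOH) consumed by the sample = 0.01099 - 0.004766 = 0.006222 mol.
n(H2C2O4) = 0.006222 / 2 = 0.003111 mol.
mass = 0.003111 mol x 90.03 g/mol = 0.280 g.

0.280 g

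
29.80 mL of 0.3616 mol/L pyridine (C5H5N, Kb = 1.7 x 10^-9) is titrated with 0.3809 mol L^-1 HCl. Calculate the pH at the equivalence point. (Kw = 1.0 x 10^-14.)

2.98

n(C5H5N) = 0.3616 x 0.02980 = 0.01078 mol; V(HCl) at equivalence = 0.01078/0.3809 = 0.02829 L.
At equivalence the base is fully converted to C5H5NH+; total volume = 0.05809 L, so [C5H5NH+] = 0.01078/0.05809 = 0.1855 M.
Ka(C5H5NH+) = Kw/Kb = 1.0e-14 / 1.7 x 10^-9 = 5.88e-6.
[H^+] = sqrt(Ka x [C5H5NH+]) = sqrt(5.88e-6 x 0.1855) = 0.00104 M.
pH = -log(0.00104) = 2.98.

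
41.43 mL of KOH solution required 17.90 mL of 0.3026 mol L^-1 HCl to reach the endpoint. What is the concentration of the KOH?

0.131 M

n(HCl) delivered = 0.3026 x 0.01790 = 0.005417 mol.
For a 1:1 reaction, n(KOH) = 0.005417 mol.
[KOH] = 0.005417 mol / 0.04143 L = 0.131 M.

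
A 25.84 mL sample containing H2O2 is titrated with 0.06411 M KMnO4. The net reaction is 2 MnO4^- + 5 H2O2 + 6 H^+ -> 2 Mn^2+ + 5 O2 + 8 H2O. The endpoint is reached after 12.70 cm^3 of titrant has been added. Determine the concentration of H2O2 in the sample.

0.0788 M

n(KMnO4) = 0.06411 x 0.01270 = 0.0008142 mol.
From the balanced equation, 2 mol KMnO4 reacts with 5 mol H2O2, so n(H2O2) = 0.0008142 x 5/2 = 0.002035 mol.
[H2O2] = 0.002035 / 0.02584 L = 0.0788 M.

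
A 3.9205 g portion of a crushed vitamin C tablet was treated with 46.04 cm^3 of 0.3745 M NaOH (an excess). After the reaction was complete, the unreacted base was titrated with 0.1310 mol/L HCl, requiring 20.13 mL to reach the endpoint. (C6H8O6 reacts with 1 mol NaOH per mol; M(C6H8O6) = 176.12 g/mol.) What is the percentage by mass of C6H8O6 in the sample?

Total n(NaOH) added = 0.3745 x 0.04604 = 0.01724 mol.
n(HCl) used = 0.1310 x 0.02013 = 0.002637 mol, which equals the excess n(NaOH).
So n(NaOH) consumed by the sample = 0.01724 - 0.002637 = 0.01460 mol.
n(C6H8O6) = 0.01460 / 1 = 0.01460 mol.
mass C6H8O6 = 0.01460 x 176.12 = 2.572 g, so %C6H8O6 = 2.572/3.9205 x 100 = 65.6%.

65.6%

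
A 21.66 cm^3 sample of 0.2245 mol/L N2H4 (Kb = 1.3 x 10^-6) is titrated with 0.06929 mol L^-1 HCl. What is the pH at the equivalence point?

4.70

n(N2H4) = 0.2245 x 0.02166 = 0.004863 mol; V(HCl) at equivalence = 0.004863/0.06929 = 0.07018 L.
At equivalence the base is fully converted to N2H5+; total volume = 0.09184 L, so [N2H5+] = 0.004863/0.09184 = 0.05295 M.
Ka(N2H5+) = Kw/Kb = 1.0e-14 / 1.3 x 10^-6 = 7.69e-9.
[H^+] = sqrt(Ka x [N2H5+]) = sqrt(7.69e-9 x 0.05295) = 2.02e-5 M.
pH = -log(2.02e-5) = 4.70.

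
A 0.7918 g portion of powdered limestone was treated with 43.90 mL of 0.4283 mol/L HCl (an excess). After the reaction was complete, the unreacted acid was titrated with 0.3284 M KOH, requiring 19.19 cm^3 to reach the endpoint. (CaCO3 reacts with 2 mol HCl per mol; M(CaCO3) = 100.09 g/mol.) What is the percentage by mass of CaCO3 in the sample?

79.0%

Total n(HCl) added = 0.4283 x 0.04390 = 0.01880 mol.
n(KOH) used = 0.3284 x 0.01919 = 0.006302 mol, which equals the excess n(HCl).
So n(HCl) consumed by the sample = 0.01880 - 0.006302 = 0.01250 mol.
n(CaCO3) = 0.01250 / 2 = 0.006250 mol.
mass CaCO3 = 0.006250 x 100.09 = 0.6256 g, so %CaCO3 = 0.6256/0.7918 x 100 = 79.0%.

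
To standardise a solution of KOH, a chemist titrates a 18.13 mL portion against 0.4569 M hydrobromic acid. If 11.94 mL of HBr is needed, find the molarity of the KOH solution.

n(HBr) delivered = 0.4569 x 0.01194 = 0.005455 mol.
For a 1:1 reaction, n(KOH) = 0.005455 mol.
[KOH] = 0.005455 mol / 0.01813 L = 0.301 M.

0.301 M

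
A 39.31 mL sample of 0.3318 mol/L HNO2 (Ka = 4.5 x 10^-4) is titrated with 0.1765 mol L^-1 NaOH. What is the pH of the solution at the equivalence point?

8.20

n(HNO2) = 0.3318 x 0.03931 = 0.01304 mol; V(NaOH) at equivalence = 0.01304/0.1765 = 0.07390 L.
At equivalence all the acid is converted to NO2-; total volume = 0.03931 + 0.07390 = 0.1132 L, so [NO2-] = 0.01304/0.1132 = 0.1152 M.
Kb = Kw/Ka = 1.0e-14 / 4.5 x 10^-4 = 2.22e-11.
[OH^-] = sqrt(Kb x [NO2-]) = sqrt(2.22e-11 x 0.1152) = 1.60e-6 M.
pOH = 5.80, so pH = 14.00 - 5.80 = 8.20.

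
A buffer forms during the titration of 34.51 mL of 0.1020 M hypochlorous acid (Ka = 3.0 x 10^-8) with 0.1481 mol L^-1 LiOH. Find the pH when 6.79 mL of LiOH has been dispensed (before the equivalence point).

Initial n(HClO) = 0.1020 x 0.03451 = 0.003520 mol.
n(LiOH) added = 0.1481 x 0.006790 = 0.001006 mol, converting that many moles of HClO to ClO-.
Remaining n(HClO) = 0.002514 mol; n(ClO-) = 0.001006 mol.
By Henderson-Hasselbalch, pH = pKa + log([A^-]/[HA]) = 7.52 + log(0.001006/0.002514) = 7.52 + (-0.40) = 7.12.

7.12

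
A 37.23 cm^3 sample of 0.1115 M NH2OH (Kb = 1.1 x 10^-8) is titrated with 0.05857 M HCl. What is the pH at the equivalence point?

3.73

n(NH2OH) = 0.1115 x 0.03723 = 0.004151 mol; V(HCl) at equivalence = 0.004151/0.05857 = 0.07087 L.
At equivalence the base is fully converted to NH3OH+; total volume = 0.1081 L, so [NH3OH+] = 0.004151/0.1081 = 0.03840 M.
Ka(NH3OH+) = Kw/Kb = 1.0e-14 / 1.1 x 10^-8 = 9.09e-7.
[H^+] = sqrt(Ka x [NH3OH+]) = sqrt(9.09e-7 x 0.03840) = 0.000187 M.
pH = -log(0.000187) = 3.73.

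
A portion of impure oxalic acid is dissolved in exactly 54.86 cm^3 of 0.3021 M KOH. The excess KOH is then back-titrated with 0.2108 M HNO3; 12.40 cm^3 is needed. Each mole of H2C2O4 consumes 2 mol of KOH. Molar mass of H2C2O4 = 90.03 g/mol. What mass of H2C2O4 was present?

Total n(KOH) added = 0.3021 x 0.05486 = 0.01657 mol.
n(HNO3) used = 0.2108 x 0.01240 = 0.002614 mol, which equals the excess n(KOH).
So n(KOH) consumed by the sample = 0.01657 - 0.002614 = 0.01396 mol.
n(H2C2O4) = 0.01396 / 2 = 0.006980 mol.
mass = 0.006980 mol x 90.03 g/mol = 0.628 g.

0.628 g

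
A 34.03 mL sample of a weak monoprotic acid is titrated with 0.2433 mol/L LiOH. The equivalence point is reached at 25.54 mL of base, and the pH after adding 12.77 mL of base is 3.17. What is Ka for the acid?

12.77 mL is half of the equivalence volume, so this is the half-equivalence point where [HA] = [A^-].
At half-equivalence pH = pKa, so pKa = 3.17.
Ka = 10^(-3.17) = 6.8 x 10^-4.

6.8 x 10^-4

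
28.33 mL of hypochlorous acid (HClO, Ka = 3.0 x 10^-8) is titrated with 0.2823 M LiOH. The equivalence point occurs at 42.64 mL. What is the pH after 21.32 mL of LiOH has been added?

7.52

21.32 mL is exactly half the equivalence volume (42.64/2), i.e. the half-equivalence point.
There, n(HA) = n(A^-), so pH = pKa = -log(3.0 x 10^-8) = 7.52.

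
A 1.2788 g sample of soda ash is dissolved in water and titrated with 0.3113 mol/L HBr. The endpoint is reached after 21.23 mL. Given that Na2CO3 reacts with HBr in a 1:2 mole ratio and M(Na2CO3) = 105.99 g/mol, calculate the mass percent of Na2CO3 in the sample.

27.4%

n(HBr) = 0.3113 x 0.02123 = 0.006609 mol.
n(Na2CO3) = 0.006609 / 2 = 0.003304 mol.
mass of Na2CO3 = 0.003304 x 105.99 = 0.3502 g.
% purity = 0.3502 / 1.2788 x 100 = 27.4%.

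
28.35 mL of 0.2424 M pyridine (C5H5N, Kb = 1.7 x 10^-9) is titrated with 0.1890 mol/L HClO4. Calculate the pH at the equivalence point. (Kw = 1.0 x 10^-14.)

n(C5H5N) = 0.2424 x 0.02835 = 0.006872 mol; V(HClO4) at equivalence = 0.006872/0.1890 = 0.03636 L.
At equivalence the base is fully converted to C5H5NH+; total volume = 0.06471 L, so [C5H5NH+] = 0.006872/0.06471 = 0.1062 M.
Ka(C5H5NH+) = Kw/Kb = 1.0e-14 / 1.7 x 10^-9 = 5.88e-6.
[H^+] = sqrt(Ka x [C5H5NH+]) = sqrt(5.88e-6 x 0.1062) = 0.000790 M.
pH = -log(0.000790) = 3.10.

3.10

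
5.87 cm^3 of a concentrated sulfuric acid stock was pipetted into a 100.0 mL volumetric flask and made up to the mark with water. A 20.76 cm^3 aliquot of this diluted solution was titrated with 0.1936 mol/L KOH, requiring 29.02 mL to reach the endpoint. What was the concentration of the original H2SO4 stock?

2.31 M

n(KOH) = 0.1936 x 0.02902 = 0.005618 mol.
n(H2SO4) in the aliquot = 0.005618 x 1/2 = 0.002809 mol.
[diluted H2SO4] = 0.002809 / 0.02076 = 0.1353 M.
Dilution factor = 100.0/5.870 = 17.04, so [stock] = 0.1353 x 17.04 = 2.31 M.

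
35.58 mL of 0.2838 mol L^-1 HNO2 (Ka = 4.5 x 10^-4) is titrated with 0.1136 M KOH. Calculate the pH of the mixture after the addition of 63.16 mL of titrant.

Initial n(HNO2) = 0.2838 x 0.03558 = 0.01010 mol.
n(KOH) added = 0.1136 x 0.06316 = 0.007175 mol, converting that many moles of HNO2 to NO2-.
Remaining n(HNO2) = 0.002923 mol; n(NO2-) = 0.007175 mol.
By Henderson-Hasselbalch, pH = pKa + log([A^-]/[HA]) = 3.35 + log(0.007175/0.002923) = 3.35 + (+0.39) = 3.74.

3.74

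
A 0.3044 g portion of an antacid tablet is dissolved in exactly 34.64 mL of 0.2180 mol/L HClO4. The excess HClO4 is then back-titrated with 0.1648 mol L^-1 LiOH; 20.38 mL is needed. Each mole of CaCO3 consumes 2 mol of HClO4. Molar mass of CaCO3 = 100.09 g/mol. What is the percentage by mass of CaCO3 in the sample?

68.9%

Total n(HClO4) added = 0.2180 x 0.03464 = 0.007552 mol.
n(LiOH) used = 0.1648 x 0.02038 = 0.003359 mol, which equals the excess n(HClO4).
So n(HClO4) consumed by the sample = 0.007552 - 0.003359 = 0.004193 mol.
n(CaCO3) = 0.004193 / 2 = 0.002096 mol.
mass CaCO3 = 0.002096 x 100.09 = 0.2098 g, so %CaCO3 = 0.2098/0.3044 x 100 = 68.9%.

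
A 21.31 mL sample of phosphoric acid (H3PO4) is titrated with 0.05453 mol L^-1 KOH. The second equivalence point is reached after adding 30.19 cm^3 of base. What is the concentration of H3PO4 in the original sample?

n(KOH) = 0.05453 x 0.03019 = 0.001646 mol.
At the second equivalence point, 2 mol OH^- react per mol H3PO4, so n(H3PO4) = 0.001646 / 2 = 0.0008231 mol.
[H3PO4] = 0.0008231 / 0.02131 L = 0.0386 M.

0.0386 M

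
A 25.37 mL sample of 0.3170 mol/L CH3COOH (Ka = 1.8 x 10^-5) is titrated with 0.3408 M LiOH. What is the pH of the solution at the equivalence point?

8.98

n(CH3COOH) = 0.3170 x 0.02537 = 0.008042 mol; V(LiOH) at equivalence = 0.008042/0.3408 = 0.02360 L.
At equivalence all the acid is converted to CH3COO-; total volume = 0.02537 + 0.02360 = 0.04897 L, so [CH3COO-] = 0.008042/0.04897 = 0.1642 M.
Kb = Kw/Ka = 1.0e-14 / 1.8 x 10^-5 = 5.56e-10.
[OH^-] = sqrt(Kb x [CH3COO-]) = sqrt(5.56e-10 x 0.1642) = 9.55e-6 M.
pOH = 5.02, so pH = 14.00 - 5.02 = 8.98.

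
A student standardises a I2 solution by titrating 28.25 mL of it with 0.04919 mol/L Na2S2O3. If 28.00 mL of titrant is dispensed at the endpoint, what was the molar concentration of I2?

n(Na2S2O3) = 0.04919 x 0.02800 = 0.001377 mol.
From the balanced equation, 2 mol Na2S2O3 reacts with 1 mol I2, so n(I2) = 0.001377 x 1/2 = 0.0006887 mol.
[I2] = 0.0006887 / 0.02825 L = 0.0244 M.

0.0244 M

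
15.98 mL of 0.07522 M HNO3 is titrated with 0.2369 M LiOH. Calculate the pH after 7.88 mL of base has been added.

12.44

n(acid) = 0.07522 x 0.01598 = 0.001202 mol; n(LiOH) added = 0.2369 x 0.007880 = 0.001867 mol.
Base is in excess by 0.001867 - 0.001202 = 0.0006648 mol in a total volume of 0.02386 L.
[OH^-] = 0.0006648/0.02386 = 0.02786 M, so pOH = 1.56 and pH = 14.00 - 1.56 = 12.44.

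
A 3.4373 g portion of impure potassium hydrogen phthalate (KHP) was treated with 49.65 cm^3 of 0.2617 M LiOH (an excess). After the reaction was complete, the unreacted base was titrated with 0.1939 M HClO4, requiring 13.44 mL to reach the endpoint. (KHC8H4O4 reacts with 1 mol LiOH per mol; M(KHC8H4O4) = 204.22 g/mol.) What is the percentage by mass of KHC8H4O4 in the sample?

Total n(LiOH) added = 0.2617 x 0.04965 = 0.01299 mol.
n(HClO4) used = 0.1939 x 0.01344 = 0.002606 mol, which equals the excess n(LiOH).
So n(LiOH) consumed by the sample = 0.01299 - 0.002606 = 0.01039 mol.
n(KHC8H4O4) = 0.01039 / 1 = 0.01039 mol.
mass KHC8H4O4 = 0.01039 x 204.22 = 2.121 g, so %KHC8H4O4 = 2.121/3.4373 x 100 = 61.7%.

61.7%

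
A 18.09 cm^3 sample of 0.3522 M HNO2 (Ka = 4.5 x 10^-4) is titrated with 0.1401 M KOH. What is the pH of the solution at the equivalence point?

n(HNO2) = 0.3522 x 0.01809 = 0.006371 mol; V(KOH) at equivalence = 0.006371/0.1401 = 0.04548 L.
At equivalence all the acid is converted to NO2-; total volume = 0.01809 + 0.04548 = 0.06357 L, so [NO2-] = 0.006371/0.06357 = 0.1002 M.
Kb = Kw/Ka = 1.0e-14 / 4.5 x 10^-4 = 2.22e-11.
[OH^-] = sqrt(Kb x [NO2-]) = sqrt(2.22e-11 x 0.1002) = 1.49e-6 M.
pOH = 5.83, so pH = 14.00 - 5.83 = 8.17.

8.17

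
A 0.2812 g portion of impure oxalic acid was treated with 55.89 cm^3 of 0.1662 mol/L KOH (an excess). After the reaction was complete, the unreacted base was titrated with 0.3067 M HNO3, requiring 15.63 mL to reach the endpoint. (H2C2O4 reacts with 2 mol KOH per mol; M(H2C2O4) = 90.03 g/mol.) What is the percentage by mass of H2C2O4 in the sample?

Total n(KOH) added = 0.1662 x 0.05589 = 0.009289 mol.
n(HNO3) used = 0.3067 x 0.01563 = 0.004794 mol, which equals the excess n(KOH).
So n(KOH) consumed by the sample = 0.009289 - 0.004794 = 0.004495 mol.
n(H2C2O4) = 0.004495 / 2 = 0.002248 mol.
mass H2C2O4 = 0.002248 x 90.03 = 0.2024 g, so %H2C2O4 = 0.2024/0.2812 x 100 = 72.0%.

72.0%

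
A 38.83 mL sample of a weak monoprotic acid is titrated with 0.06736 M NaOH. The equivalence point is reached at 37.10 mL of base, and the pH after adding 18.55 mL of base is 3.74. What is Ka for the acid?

1.8 x 10^-4

18.55 mL is half of the equivalence volume, so this is the half-equivalence point where [HA] = [A^-].
At half-equivalence pH = pKa, so pKa = 3.74.
Ka = 10^(-3.74) = 1.8 x 10^-4.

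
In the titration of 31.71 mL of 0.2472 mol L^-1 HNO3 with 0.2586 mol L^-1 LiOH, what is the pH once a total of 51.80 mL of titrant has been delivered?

n(acid) = 0.2472 x 0.03171 = 0.007839 mol; n(LiOH) added = 0.2586 x 0.05180 = 0.01340 mol.
Base is in excess by 0.01340 - 0.007839 = 0.005557 mol in a total volume of 0.08351 L.
[OH^-] = 0.005557/0.08351 = 0.06654 M, so pOH = 1.18 and pH = 14.00 - 1.18 = 12.82.

12.82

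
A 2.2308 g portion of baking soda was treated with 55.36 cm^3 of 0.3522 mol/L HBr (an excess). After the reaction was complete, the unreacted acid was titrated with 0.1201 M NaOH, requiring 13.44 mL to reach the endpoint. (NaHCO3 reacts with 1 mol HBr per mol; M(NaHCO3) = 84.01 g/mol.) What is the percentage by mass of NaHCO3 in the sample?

Total n(HBr) added = 0.3522 x 0.05536 = 0.01950 mol.
n(NaOH) used = 0.1201 x 0.01344 = 0.001614 mol, which equals the excess n(HBr).
So n(HBr) consumed by the sample = 0.01950 - 0.001614 = 0.01788 mol.
n(NaHCO3) = 0.01788 / 1 = 0.01788 mol.
mass NaHCO3 = 0.01788 x 84.01 = 1.502 g, so %NaHCO3 = 1.502/2.2308 x 100 = 67.3%.

67.3%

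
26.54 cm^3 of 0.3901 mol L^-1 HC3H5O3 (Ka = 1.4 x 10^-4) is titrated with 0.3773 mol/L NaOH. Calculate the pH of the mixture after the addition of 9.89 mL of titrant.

Initial n(HC3H5O3) = 0.3901 x 0.02654 = 0.01035 mol.
n(NaOH) added = 0.3773 x 0.009890 = 0.003731 mol, converting that many moles of HC3H5O3 to C3H5O3-.
Remaining n(HC3H5O3) = 0.006622 mol; n(C3H5O3-) = 0.003731 mol.
By Henderson-Hasselbalch, pH = pKa + log([A^-]/[HA]) = 3.85 + log(0.003731/0.006622) = 3.85 + (-0.25) = 3.60.

3.60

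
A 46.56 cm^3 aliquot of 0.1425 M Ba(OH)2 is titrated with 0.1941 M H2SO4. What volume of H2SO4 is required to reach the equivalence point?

34.2 mL

n(Ba(OH)2) = 0.1425 mol/L x 0.04656 L = 0.006635 mol.
At equivalence n(H2SO4) = n(Ba(OH)2) = 0.006635 mol.
V(H2SO4) = 0.006635 / 0.1941 = 0.03418 L = 34.2 mL.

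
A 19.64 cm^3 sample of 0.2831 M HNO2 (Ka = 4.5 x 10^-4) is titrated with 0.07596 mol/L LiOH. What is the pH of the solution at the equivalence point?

n(HNO2) = 0.2831 x 0.01964 = 0.005560 mol; V(LiOH) at equivalence = 0.005560/0.07596 = 0.07320 L.
At equivalence all the acid is converted to NO2-; total volume = 0.01964 + 0.07320 = 0.09284 L, so [NO2-] = 0.005560/0.09284 = 0.05989 M.
Kb = Kw/Ka = 1.0e-14 / 4.5 x 10^-4 = 2.22e-11.
[OH^-] = sqrt(Kb x [NO2-]) = sqrt(2.22e-11 x 0.05989) = 1.15e-6 M.
pOH = 5.94, so pH = 14.00 - 5.94 = 8.06.

8.06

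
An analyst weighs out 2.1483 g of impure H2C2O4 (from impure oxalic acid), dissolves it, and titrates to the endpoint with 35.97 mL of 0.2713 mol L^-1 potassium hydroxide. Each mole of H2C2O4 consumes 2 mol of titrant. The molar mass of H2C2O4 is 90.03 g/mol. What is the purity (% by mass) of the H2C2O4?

20.4%

n(KOH) = 0.2713 x 0.03597 = 0.009759 mol.
n(H2C2O4) = 0.009759 / 2 = 0.004879 mol.
mass of H2C2O4 = 0.004879 x 90.03 = 0.4393 g.
% purity = 0.4393 / 2.1483 x 100 = 20.4%.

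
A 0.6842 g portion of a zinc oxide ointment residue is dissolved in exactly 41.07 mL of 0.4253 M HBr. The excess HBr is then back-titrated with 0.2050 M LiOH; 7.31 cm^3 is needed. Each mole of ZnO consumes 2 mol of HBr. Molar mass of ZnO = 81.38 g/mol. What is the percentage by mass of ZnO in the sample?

95.0%

Total n(HBr) added = 0.4253 x 0.04107 = 0.01747 mol.
n(LiOH) used = 0.2050 x 0.007310 = 0.001499 mol, which equals the excess n(HBr).
So n(HBr) consumed by the sample = 0.01747 - 0.001499 = 0.01597 mol.
n(ZnO) = 0.01597 / 2 = 0.007984 mol.
mass ZnO = 0.007984 x 81.38 = 0.6498 g, so %ZnO = 0.6498/0.6842 x 100 = 95.0%.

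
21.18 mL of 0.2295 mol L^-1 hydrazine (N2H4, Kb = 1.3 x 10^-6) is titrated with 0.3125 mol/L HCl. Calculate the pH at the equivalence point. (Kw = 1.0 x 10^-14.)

n(N2H4) = 0.2295 x 0.02118 = 0.004861 mol; V(HCl) at equivalence = 0.004861/0.3125 = 0.01555 L.
At equivalence the base is fully converted to N2H5+; total volume = 0.03673 L, so [N2H5+] = 0.004861/0.03673 = 0.1323 M.
Ka(N2H5+) = Kw/Kb = 1.0e-14 / 1.3 x 10^-6 = 7.69e-9.
[H^+] = sqrt(Ka x [N2H5+]) = sqrt(7.69e-9 x 0.1323) = 3.19e-5 M.
pH = -log(3.19e-5) = 4.50.

4.50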